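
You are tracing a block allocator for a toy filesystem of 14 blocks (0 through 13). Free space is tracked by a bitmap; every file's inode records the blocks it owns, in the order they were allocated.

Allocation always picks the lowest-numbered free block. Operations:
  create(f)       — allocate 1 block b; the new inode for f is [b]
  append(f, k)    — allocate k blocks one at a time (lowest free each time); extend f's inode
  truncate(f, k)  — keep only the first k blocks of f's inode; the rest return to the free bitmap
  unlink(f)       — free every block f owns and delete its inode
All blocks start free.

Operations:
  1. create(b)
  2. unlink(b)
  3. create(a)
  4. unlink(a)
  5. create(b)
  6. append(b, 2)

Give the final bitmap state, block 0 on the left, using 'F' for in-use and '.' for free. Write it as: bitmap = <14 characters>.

bitmap = FFF...........

after create(b) → b:[0]  free=[F.............]
after unlink(b) →   free=[..............]
after create(a) → a:[0]  free=[F.............]
after unlink(a) →   free=[..............]
after create(b) → b:[0]  free=[F.............]
after append(b, 2) → b:[0, 1, 2]  free=[FFF...........]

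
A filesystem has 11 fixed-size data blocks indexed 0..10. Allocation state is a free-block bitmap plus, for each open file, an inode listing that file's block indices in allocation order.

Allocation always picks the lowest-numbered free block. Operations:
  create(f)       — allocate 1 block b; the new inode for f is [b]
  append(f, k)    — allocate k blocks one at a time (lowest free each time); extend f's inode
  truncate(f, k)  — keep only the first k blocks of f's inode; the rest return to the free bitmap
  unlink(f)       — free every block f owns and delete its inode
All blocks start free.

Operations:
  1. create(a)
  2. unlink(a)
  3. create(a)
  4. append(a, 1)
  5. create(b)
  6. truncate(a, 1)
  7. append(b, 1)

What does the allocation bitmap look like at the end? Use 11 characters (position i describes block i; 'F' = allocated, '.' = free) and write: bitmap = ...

create(a): bitmap=F.......... | a=[0]
unlink(a): bitmap=........... | 
create(a): bitmap=F.......... | a=[0]
append(a, 1): bitmap=FF......... | a=[0, 1]
create(b): bitmap=FFF........ | a=[0, 1] b=[2]
truncate(a, 1): bitmap=F.F........ | a=[0] b=[2]
append(b, 1): bitmap=FFF........ | a=[0] b=[2, 1]

bitmap = FFF........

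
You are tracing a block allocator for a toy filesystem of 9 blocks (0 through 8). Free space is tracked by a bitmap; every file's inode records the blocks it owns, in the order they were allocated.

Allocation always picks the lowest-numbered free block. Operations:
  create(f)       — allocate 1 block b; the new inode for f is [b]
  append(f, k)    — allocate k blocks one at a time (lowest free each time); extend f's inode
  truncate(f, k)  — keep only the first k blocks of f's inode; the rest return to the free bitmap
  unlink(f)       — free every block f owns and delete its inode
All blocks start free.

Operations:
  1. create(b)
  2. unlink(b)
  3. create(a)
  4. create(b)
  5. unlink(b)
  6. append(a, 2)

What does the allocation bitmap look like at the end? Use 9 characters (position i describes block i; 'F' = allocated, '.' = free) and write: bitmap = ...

[1] create(b) — b=0 (map F........)
[2] unlink(b) —  (map .........)
[3] create(a) — a=0 (map F........)
[4] create(b) — a=0 b=1 (map FF.......)
[5] unlink(b) — a=0 (map F........)
[6] append(a, 2) — a=0,1,2 (map FFF......)

bitmap = FFF......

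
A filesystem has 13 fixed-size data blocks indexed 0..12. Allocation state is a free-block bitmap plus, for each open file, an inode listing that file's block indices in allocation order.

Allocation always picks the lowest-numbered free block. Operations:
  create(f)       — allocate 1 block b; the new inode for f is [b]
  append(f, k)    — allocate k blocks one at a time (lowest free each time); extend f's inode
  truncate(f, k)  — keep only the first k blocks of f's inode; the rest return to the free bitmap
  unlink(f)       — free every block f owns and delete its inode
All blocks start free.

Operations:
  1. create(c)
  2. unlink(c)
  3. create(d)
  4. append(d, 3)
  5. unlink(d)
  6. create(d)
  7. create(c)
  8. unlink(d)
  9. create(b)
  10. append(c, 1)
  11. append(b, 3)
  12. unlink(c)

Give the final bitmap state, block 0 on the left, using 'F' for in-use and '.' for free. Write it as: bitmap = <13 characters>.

bitmap = F..FFF.......

after create(c) → c:[0]  free=[F............]
after unlink(c) →   free=[.............]
after create(d) → d:[0]  free=[F............]
after append(d, 3) → d:[0, 1, 2, 3]  free=[FFFF.........]
after unlink(d) →   free=[.............]
after create(d) → d:[0]  free=[F............]
after create(c) → c:[1], d:[0]  free=[FF...........]
after unlink(d) → c:[1]  free=[.F...........]
after create(b) → b:[0], c:[1]  free=[FF...........]
after append(c, 1) → b:[0], c:[1, 2]  free=[FFF..........]
after append(b, 3) → b:[0, 3, 4, 5], c:[1, 2]  free=[FFFFFF.......]
after unlink(c) → b:[0, 3, 4, 5]  free=[F..FFF.......]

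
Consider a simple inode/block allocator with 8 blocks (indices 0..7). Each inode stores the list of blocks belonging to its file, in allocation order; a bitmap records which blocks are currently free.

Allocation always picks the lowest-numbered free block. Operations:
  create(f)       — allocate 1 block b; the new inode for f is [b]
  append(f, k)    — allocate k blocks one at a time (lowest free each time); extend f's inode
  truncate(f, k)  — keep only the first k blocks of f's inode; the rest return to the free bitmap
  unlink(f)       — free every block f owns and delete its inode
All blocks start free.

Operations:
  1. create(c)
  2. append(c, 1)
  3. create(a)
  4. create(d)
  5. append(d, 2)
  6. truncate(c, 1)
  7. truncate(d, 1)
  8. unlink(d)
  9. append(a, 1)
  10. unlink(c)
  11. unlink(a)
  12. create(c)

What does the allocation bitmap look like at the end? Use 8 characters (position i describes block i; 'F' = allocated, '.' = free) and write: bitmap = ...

bitmap = F.......

[1] create(c) — c=0 (map F.......)
[2] append(c, 1) — c=0,1 (map FF......)
[3] create(a) — a=2 c=0,1 (map FFF.....)
[4] create(d) — a=2 c=0,1 d=3 (map FFFF....)
[5] append(d, 2) — a=2 c=0,1 d=3,4,5 (map FFFFFF..)
[6] truncate(c, 1) — a=2 c=0 d=3,4,5 (map F.FFFF..)
[7] truncate(d, 1) — a=2 c=0 d=3 (map F.FF....)
[8] unlink(d) — a=2 c=0 (map F.F.....)
[9] append(a, 1) — a=2,1 c=0 (map FFF.....)
[10] unlink(c) — a=2,1 (map .FF.....)
[11] unlink(a) —  (map ........)
[12] create(c) — c=0 (map F.......)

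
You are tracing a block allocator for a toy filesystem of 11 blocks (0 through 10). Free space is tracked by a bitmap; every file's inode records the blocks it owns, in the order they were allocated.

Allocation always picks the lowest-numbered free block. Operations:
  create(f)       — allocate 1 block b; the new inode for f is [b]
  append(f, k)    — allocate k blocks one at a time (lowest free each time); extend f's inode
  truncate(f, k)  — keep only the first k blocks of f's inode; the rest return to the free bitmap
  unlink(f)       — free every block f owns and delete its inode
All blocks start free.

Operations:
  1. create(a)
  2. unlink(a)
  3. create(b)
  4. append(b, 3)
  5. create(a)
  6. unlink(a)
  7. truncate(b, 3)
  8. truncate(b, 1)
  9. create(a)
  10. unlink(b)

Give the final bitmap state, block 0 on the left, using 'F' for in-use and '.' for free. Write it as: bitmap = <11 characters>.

[1] create(a) — a=0 (map F..........)
[2] unlink(a) —  (map ...........)
[3] create(b) — b=0 (map F..........)
[4] append(b, 3) — b=0,1,2,3 (map FFFF.......)
[5] create(a) — a=4 b=0,1,2,3 (map FFFFF......)
[6] unlink(a) — b=0,1,2,3 (map FFFF.......)
[7] truncate(b, 3) — b=0,1,2 (map FFF........)
[8] truncate(b, 1) — b=0 (map F..........)
[9] create(a) — a=1 b=0 (map FF.........)
[10] unlink(b) — a=1 (map .F.........)

bitmap = .F.........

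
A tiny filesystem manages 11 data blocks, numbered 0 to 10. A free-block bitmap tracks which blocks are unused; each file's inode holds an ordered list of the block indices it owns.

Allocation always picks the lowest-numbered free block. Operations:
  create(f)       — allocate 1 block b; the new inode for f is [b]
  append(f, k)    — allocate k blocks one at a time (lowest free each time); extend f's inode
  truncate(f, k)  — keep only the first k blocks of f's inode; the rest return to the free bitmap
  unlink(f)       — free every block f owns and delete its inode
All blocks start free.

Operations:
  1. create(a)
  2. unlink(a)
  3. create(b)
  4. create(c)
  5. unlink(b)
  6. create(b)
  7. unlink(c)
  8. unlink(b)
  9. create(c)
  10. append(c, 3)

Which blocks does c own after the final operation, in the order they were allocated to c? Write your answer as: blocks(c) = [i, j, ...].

  1. create(a)  ⇒  F..........  {a→[0]}
  2. unlink(a)  ⇒  ...........  {}
  3. create(b)  ⇒  F..........  {b→[0]}
  4. create(c)  ⇒  FF.........  {b→[0]; c→[1]}
  5. unlink(b)  ⇒  .F.........  {c→[1]}
  6. create(b)  ⇒  FF.........  {b→[0]; c→[1]}
  7. unlink(c)  ⇒  F..........  {b→[0]}
  8. unlink(b)  ⇒  ...........  {}
  9. create(c)  ⇒  F..........  {c→[0]}
  10. append(c, 3)  ⇒  FFFF.......  {c→[0, 1, 2, 3]}

blocks(c) = [0, 1, 2, 3]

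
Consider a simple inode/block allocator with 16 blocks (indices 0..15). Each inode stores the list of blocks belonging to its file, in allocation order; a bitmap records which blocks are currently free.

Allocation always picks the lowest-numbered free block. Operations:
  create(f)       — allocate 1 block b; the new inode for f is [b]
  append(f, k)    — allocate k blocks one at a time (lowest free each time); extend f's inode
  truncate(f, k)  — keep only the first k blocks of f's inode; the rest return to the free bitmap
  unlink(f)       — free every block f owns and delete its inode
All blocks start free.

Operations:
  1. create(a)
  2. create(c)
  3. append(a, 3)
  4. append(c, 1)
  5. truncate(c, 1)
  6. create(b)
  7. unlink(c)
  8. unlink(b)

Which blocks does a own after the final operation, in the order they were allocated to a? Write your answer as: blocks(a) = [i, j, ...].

[1] create(a) — a=0 (map F...............)
[2] create(c) — a=0 c=1 (map FF..............)
[3] append(a, 3) — a=0,2,3,4 c=1 (map FFFFF...........)
[4] append(c, 1) — a=0,2,3,4 c=1,5 (map FFFFFF..........)
[5] truncate(c, 1) — a=0,2,3,4 c=1 (map FFFFF...........)
[6] create(b) — a=0,2,3,4 b=5 c=1 (map FFFFFF..........)
[7] unlink(c) — a=0,2,3,4 b=5 (map F.FFFF..........)
[8] unlink(b) — a=0,2,3,4 (map F.FFF...........)

blocks(a) = [0, 2, 3, 4]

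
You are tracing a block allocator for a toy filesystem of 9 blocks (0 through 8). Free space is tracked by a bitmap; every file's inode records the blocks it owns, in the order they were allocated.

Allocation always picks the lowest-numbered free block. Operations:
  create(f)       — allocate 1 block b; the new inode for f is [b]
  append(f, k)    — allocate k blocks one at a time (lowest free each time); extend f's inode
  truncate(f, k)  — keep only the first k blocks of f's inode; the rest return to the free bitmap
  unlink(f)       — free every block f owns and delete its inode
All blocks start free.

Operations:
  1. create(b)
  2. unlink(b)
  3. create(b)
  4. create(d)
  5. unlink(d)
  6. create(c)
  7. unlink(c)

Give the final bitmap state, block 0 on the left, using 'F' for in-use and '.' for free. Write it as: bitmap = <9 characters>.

bitmap = F........

[1] create(b) — b=0 (map F........)
[2] unlink(b) —  (map .........)
[3] create(b) — b=0 (map F........)
[4] create(d) — b=0 d=1 (map FF.......)
[5] unlink(d) — b=0 (map F........)
[6] create(c) — b=0 c=1 (map FF.......)
[7] unlink(c) — b=0 (map F........)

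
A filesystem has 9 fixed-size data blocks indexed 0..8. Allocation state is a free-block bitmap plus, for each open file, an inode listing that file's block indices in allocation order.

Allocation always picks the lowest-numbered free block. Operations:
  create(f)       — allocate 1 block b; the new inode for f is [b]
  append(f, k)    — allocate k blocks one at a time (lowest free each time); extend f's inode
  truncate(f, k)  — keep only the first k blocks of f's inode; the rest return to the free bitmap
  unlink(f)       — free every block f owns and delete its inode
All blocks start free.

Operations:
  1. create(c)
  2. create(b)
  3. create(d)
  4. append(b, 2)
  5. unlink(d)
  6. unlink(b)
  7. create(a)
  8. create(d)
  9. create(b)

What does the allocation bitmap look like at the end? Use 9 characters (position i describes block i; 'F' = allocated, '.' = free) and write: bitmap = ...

after create(c) → c:[0]  free=[F........]
after create(b) → b:[1], c:[0]  free=[FF.......]
after create(d) → b:[1], c:[0], d:[2]  free=[FFF......]
after append(b, 2) → b:[1, 3, 4], c:[0], d:[2]  free=[FFFFF....]
after unlink(d) → b:[1, 3, 4], c:[0]  free=[FF.FF....]
after unlink(b) → c:[0]  free=[F........]
after create(a) → a:[1], c:[0]  free=[FF.......]
after create(d) → a:[1], c:[0], d:[2]  free=[FFF......]
after create(b) → a:[1], b:[3], c:[0], d:[2]  free=[FFFF.....]

bitmap = FFFF.....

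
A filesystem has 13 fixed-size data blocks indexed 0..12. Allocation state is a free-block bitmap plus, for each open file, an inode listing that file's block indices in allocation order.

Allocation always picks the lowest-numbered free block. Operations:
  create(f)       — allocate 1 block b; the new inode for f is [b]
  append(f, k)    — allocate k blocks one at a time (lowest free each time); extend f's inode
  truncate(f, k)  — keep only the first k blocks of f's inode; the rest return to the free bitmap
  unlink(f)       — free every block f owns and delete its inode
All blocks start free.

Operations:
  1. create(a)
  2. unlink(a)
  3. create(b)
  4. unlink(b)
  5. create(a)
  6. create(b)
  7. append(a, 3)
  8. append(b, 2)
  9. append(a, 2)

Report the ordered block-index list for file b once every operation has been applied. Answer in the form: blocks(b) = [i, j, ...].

create(a): bitmap=F............ | a=[0]
unlink(a): bitmap=............. | 
create(b): bitmap=F............ | b=[0]
unlink(b): bitmap=............. | 
create(a): bitmap=F............ | a=[0]
create(b): bitmap=FF........... | a=[0] b=[1]
append(a, 3): bitmap=FFFFF........ | a=[0, 2, 3, 4] b=[1]
append(b, 2): bitmap=FFFFFFF...... | a=[0, 2, 3, 4] b=[1, 5, 6]
append(a, 2): bitmap=FFFFFFFFF.... | a=[0, 2, 3, 4, 7, 8] b=[1, 5, 6]

blocks(b) = [1, 5, 6]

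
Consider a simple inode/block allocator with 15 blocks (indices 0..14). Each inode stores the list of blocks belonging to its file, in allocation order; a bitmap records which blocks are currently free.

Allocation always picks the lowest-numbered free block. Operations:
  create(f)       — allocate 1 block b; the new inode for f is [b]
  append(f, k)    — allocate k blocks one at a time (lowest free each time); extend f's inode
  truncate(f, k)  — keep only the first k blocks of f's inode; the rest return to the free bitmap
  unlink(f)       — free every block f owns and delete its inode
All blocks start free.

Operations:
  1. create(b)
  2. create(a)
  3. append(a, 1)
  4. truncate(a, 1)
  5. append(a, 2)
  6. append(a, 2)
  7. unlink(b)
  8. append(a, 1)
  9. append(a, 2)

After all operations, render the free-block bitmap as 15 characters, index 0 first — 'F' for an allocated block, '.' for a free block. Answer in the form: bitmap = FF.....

bitmap = FFFFFFFF.......

create(b): bitmap=F.............. | b=[0]
create(a): bitmap=FF............. | a=[1] b=[0]
append(a, 1): bitmap=FFF............ | a=[1, 2] b=[0]
truncate(a, 1): bitmap=FF............. | a=[1] b=[0]
append(a, 2): bitmap=FFFF........... | a=[1, 2, 3] b=[0]
append(a, 2): bitmap=FFFFFF......... | a=[1, 2, 3, 4, 5] b=[0]
unlink(b): bitmap=.FFFFF......... | a=[1, 2, 3, 4, 5]
append(a, 1): bitmap=FFFFFF......... | a=[1, 2, 3, 4, 5, 0]
append(a, 2): bitmap=FFFFFFFF....... | a=[1, 2, 3, 4, 5, 0, 6, 7]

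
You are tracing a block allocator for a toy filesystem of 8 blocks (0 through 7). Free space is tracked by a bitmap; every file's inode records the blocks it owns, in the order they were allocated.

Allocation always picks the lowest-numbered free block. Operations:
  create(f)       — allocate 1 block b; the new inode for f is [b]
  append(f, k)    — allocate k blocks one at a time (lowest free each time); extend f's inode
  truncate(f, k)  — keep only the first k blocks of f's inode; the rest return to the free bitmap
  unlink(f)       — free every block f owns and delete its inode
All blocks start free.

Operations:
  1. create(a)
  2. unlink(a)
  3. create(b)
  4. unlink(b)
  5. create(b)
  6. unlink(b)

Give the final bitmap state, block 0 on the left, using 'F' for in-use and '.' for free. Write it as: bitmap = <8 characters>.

bitmap = ........

[1] create(a) — a=0 (map F.......)
[2] unlink(a) —  (map ........)
[3] create(b) — b=0 (map F.......)
[4] unlink(b) —  (map ........)
[5] create(b) — b=0 (map F.......)
[6] unlink(b) —  (map ........)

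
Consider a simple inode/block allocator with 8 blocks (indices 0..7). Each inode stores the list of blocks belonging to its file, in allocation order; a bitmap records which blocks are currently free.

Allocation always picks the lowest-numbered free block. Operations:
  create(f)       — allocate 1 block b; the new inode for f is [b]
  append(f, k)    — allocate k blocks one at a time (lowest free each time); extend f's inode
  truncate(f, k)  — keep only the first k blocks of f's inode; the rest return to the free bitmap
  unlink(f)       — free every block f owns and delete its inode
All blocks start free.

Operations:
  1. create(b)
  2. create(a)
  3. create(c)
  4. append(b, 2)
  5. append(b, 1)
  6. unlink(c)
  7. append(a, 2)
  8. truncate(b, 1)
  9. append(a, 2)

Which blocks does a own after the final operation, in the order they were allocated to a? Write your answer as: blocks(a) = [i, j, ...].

after create(b) → b:[0]  free=[F.......]
after create(a) → a:[1], b:[0]  free=[FF......]
after create(c) → a:[1], b:[0], c:[2]  free=[FFF.....]
after append(b, 2) → a:[1], b:[0, 3, 4], c:[2]  free=[FFFFF...]
after append(b, 1) → a:[1], b:[0, 3, 4, 5], c:[2]  free=[FFFFFF..]
after unlink(c) → a:[1], b:[0, 3, 4, 5]  free=[FF.FFF..]
after append(a, 2) → a:[1, 2, 6], b:[0, 3, 4, 5]  free=[FFFFFFF.]
after truncate(b, 1) → a:[1, 2, 6], b:[0]  free=[FFF...F.]
after append(a, 2) → a:[1, 2, 6, 3, 4], b:[0]  free=[FFFFF.F.]

blocks(a) = [1, 2, 6, 3, 4]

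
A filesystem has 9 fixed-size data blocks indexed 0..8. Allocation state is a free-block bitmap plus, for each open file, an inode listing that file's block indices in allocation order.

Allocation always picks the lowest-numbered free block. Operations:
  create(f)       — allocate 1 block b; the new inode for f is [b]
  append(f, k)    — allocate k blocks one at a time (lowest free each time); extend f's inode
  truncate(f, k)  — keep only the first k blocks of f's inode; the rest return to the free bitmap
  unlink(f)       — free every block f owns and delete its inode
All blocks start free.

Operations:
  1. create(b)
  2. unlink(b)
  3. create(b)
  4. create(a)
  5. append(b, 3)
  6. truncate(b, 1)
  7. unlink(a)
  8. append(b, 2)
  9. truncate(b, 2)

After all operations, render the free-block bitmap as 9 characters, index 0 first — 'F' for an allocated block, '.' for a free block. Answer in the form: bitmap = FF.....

after create(b) → b:[0]  free=[F........]
after unlink(b) →   free=[.........]
after create(b) → b:[0]  free=[F........]
after create(a) → a:[1], b:[0]  free=[FF.......]
after append(b, 3) → a:[1], b:[0, 2, 3, 4]  free=[FFFFF....]
after truncate(b, 1) → a:[1], b:[0]  free=[FF.......]
after unlink(a) → b:[0]  free=[F........]
after append(b, 2) → b:[0, 1, 2]  free=[FFF......]
after truncate(b, 2) → b:[0, 1]  free=[FF.......]

bitmap = FF.......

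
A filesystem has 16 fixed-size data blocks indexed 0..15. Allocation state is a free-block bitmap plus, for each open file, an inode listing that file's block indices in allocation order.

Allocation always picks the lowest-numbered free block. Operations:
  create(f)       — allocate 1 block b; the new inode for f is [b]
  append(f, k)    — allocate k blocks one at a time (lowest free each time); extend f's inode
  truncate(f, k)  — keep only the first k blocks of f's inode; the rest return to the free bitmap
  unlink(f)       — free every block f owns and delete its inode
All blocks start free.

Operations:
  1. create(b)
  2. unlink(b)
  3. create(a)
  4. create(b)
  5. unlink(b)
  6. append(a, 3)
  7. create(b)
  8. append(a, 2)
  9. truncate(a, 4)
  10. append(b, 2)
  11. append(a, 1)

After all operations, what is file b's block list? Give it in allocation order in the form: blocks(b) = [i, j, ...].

blocks(b) = [4, 5, 6]

  1. create(b)  ⇒  F...............  {b→[0]}
  2. unlink(b)  ⇒  ................  {}
  3. create(a)  ⇒  F...............  {a→[0]}
  4. create(b)  ⇒  FF..............  {a→[0]; b→[1]}
  5. unlink(b)  ⇒  F...............  {a→[0]}
  6. append(a, 3)  ⇒  FFFF............  {a→[0, 1, 2, 3]}
  7. create(b)  ⇒  FFFFF...........  {a→[0, 1, 2, 3]; b→[4]}
  8. append(a, 2)  ⇒  FFFFFFF.........  {a→[0, 1, 2, 3, 5, 6]; b→[4]}
  9. truncate(a, 4)  ⇒  FFFFF...........  {a→[0, 1, 2, 3]; b→[4]}
  10. append(b, 2)  ⇒  FFFFFFF.........  {a→[0, 1, 2, 3]; b→[4, 5, 6]}
  11. append(a, 1)  ⇒  FFFFFFFF........  {a→[0, 1, 2, 3, 7]; b→[4, 5, 6]}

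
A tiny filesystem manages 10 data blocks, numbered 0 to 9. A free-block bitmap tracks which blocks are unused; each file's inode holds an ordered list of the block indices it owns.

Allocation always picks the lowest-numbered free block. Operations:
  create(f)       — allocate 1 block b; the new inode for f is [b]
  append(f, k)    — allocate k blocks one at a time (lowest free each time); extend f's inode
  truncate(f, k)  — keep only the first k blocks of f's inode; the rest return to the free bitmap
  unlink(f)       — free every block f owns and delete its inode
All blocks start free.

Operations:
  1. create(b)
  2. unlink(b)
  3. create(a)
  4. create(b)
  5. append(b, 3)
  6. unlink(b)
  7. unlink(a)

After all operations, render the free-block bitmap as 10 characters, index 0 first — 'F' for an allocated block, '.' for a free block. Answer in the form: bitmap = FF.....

bitmap = ..........

  1. create(b)  ⇒  F.........  {b→[0]}
  2. unlink(b)  ⇒  ..........  {}
  3. create(a)  ⇒  F.........  {a→[0]}
  4. create(b)  ⇒  FF........  {a→[0]; b→[1]}
  5. append(b, 3)  ⇒  FFFFF.....  {a→[0]; b→[1, 2, 3, 4]}
  6. unlink(b)  ⇒  F.........  {a→[0]}
  7. unlink(a)  ⇒  ..........  {}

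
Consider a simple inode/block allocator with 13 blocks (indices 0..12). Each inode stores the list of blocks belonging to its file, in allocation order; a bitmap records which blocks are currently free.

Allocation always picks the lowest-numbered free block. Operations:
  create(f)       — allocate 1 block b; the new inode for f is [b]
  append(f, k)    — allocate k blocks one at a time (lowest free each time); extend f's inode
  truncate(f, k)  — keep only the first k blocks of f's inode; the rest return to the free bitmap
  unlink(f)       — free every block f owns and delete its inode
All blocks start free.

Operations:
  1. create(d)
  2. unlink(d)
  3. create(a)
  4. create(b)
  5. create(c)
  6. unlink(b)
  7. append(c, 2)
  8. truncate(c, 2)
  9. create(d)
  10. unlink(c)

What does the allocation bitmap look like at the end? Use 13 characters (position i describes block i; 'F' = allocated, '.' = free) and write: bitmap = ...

create(d): bitmap=F............ | d=[0]
unlink(d): bitmap=............. | 
create(a): bitmap=F............ | a=[0]
create(b): bitmap=FF........... | a=[0] b=[1]
create(c): bitmap=FFF.......... | a=[0] b=[1] c=[2]
unlink(b): bitmap=F.F.......... | a=[0] c=[2]
append(c, 2): bitmap=FFFF......... | a=[0] c=[2, 1, 3]
truncate(c, 2): bitmap=FFF.......... | a=[0] c=[2, 1]
create(d): bitmap=FFFF......... | a=[0] c=[2, 1] d=[3]
unlink(c): bitmap=F..F......... | a=[0] d=[3]

bitmap = F..F.........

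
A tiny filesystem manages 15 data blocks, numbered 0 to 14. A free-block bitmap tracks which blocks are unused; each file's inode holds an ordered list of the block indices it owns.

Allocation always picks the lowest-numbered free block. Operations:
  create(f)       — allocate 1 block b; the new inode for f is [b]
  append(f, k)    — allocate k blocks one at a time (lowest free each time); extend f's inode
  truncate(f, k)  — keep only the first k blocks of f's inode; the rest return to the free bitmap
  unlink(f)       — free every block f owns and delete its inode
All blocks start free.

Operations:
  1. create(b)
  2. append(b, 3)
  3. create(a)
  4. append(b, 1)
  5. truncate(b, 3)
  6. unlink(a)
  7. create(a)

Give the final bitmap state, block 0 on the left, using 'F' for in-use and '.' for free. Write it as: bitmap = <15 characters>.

after create(b) → b:[0]  free=[F..............]
after append(b, 3) → b:[0, 1, 2, 3]  free=[FFFF...........]
after create(a) → a:[4], b:[0, 1, 2, 3]  free=[FFFFF..........]
after append(b, 1) → a:[4], b:[0, 1, 2, 3, 5]  free=[FFFFFF.........]
after truncate(b, 3) → a:[4], b:[0, 1, 2]  free=[FFF.F..........]
after unlink(a) → b:[0, 1, 2]  free=[FFF............]
after create(a) → a:[3], b:[0, 1, 2]  free=[FFFF...........]

bitmap = FFFF...........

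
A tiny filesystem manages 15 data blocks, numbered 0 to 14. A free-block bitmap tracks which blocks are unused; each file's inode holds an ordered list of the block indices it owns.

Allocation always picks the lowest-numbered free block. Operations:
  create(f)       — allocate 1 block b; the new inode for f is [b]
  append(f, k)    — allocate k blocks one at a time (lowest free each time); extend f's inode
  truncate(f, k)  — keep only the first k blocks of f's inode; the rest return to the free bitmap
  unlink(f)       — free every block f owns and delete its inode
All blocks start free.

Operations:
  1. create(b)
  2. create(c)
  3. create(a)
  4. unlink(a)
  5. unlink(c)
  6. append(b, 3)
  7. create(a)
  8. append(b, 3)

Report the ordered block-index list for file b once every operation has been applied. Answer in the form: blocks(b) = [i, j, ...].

create(b): bitmap=F.............. | b=[0]
create(c): bitmap=FF............. | b=[0] c=[1]
create(a): bitmap=FFF............ | a=[2] b=[0] c=[1]
unlink(a): bitmap=FF............. | b=[0] c=[1]
unlink(c): bitmap=F.............. | b=[0]
append(b, 3): bitmap=FFFF........... | b=[0, 1, 2, 3]
create(a): bitmap=FFFFF.......... | a=[4] b=[0, 1, 2, 3]
append(b, 3): bitmap=FFFFFFFF....... | a=[4] b=[0, 1, 2, 3, 5, 6, 7]

blocks(b) = [0, 1, 2, 3, 5, 6, 7]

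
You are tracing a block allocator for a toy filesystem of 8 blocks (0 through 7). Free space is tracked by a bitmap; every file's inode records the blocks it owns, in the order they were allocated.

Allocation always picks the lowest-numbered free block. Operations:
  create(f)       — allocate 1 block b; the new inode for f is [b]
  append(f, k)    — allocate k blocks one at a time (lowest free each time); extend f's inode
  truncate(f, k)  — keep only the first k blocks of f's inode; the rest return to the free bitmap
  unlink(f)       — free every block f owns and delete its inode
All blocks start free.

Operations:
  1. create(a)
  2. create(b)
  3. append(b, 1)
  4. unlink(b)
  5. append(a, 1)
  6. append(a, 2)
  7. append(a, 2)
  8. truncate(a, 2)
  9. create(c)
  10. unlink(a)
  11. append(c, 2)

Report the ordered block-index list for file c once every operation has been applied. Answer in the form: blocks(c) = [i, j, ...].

blocks(c) = [2, 0, 1]

[1] create(a) — a=0 (map F.......)
[2] create(b) — a=0 b=1 (map FF......)
[3] append(b, 1) — a=0 b=1,2 (map FFF.....)
[4] unlink(b) — a=0 (map F.......)
[5] append(a, 1) — a=0,1 (map FF......)
[6] append(a, 2) — a=0,1,2,3 (map FFFF....)
[7] append(a, 2) — a=0,1,2,3,4,5 (map FFFFFF..)
[8] truncate(a, 2) — a=0,1 (map FF......)
[9] create(c) — a=0,1 c=2 (map FFF.....)
[10] unlink(a) — c=2 (map ..F.....)
[11] append(c, 2) — c=2,0,1 (map FFF.....)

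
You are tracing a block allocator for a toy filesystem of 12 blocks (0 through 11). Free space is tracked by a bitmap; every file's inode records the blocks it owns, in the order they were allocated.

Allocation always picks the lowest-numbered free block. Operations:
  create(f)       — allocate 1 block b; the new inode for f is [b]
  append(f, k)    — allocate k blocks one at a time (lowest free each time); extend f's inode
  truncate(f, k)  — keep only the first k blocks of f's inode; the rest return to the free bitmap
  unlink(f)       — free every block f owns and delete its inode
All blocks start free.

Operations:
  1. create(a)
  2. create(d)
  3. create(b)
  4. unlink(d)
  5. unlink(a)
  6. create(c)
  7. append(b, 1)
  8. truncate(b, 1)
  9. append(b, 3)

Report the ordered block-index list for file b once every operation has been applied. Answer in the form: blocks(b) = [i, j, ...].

after create(a) → a:[0]  free=[F...........]
after create(d) → a:[0], d:[1]  free=[FF..........]
after create(b) → a:[0], b:[2], d:[1]  free=[FFF.........]
after unlink(d) → a:[0], b:[2]  free=[F.F.........]
after unlink(a) → b:[2]  free=[..F.........]
after create(c) → b:[2], c:[0]  free=[F.F.........]
after append(b, 1) → b:[2, 1], c:[0]  free=[FFF.........]
after truncate(b, 1) → b:[2], c:[0]  free=[F.F.........]
after append(b, 3) → b:[2, 1, 3, 4], c:[0]  free=[FFFFF.......]

blocks(b) = [2, 1, 3, 4]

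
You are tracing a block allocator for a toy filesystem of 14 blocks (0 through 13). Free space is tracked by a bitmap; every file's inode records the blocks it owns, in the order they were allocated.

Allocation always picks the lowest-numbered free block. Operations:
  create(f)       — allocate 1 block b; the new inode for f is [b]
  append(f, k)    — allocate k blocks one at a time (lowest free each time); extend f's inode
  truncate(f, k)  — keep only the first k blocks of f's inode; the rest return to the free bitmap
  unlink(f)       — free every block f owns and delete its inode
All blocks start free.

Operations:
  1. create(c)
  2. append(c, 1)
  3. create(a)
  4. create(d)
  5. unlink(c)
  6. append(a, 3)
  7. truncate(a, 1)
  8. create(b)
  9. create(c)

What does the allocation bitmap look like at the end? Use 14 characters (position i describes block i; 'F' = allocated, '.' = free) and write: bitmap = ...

bitmap = FFFF..........

  1. create(c)  ⇒  F.............  {c→[0]}
  2. append(c, 1)  ⇒  FF............  {c→[0, 1]}
  3. create(a)  ⇒  FFF...........  {a→[2]; c→[0, 1]}
  4. create(d)  ⇒  FFFF..........  {a→[2]; c→[0, 1]; d→[3]}
  5. unlink(c)  ⇒  ..FF..........  {a→[2]; d→[3]}
  6. append(a, 3)  ⇒  FFFFF.........  {a→[2, 0, 1, 4]; d→[3]}
  7. truncate(a, 1)  ⇒  ..FF..........  {a→[2]; d→[3]}
  8. create(b)  ⇒  F.FF..........  {a→[2]; b→[0]; d→[3]}
  9. create(c)  ⇒  FFFF..........  {a→[2]; b→[0]; c→[1]; d→[3]}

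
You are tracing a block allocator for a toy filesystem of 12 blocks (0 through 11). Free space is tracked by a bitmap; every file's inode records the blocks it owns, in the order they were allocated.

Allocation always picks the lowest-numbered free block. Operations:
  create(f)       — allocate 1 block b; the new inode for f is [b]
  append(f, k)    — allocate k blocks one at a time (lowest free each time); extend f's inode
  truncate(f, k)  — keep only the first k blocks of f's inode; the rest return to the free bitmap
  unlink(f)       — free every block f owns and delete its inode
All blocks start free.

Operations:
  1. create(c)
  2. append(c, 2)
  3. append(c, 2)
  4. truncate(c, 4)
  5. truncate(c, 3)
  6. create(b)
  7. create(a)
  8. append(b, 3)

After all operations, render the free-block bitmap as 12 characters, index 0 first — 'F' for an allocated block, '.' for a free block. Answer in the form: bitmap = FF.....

  1. create(c)  ⇒  F...........  {c→[0]}
  2. append(c, 2)  ⇒  FFF.........  {c→[0, 1, 2]}
  3. append(c, 2)  ⇒  FFFFF.......  {c→[0, 1, 2, 3, 4]}
  4. truncate(c, 4)  ⇒  FFFF........  {c→[0, 1, 2, 3]}
  5. truncate(c, 3)  ⇒  FFF.........  {c→[0, 1, 2]}
  6. create(b)  ⇒  FFFF........  {b→[3]; c→[0, 1, 2]}
  7. create(a)  ⇒  FFFFF.......  {a→[4]; b→[3]; c→[0, 1, 2]}
  8. append(b, 3)  ⇒  FFFFFFFF....  {a→[4]; b→[3, 5, 6, 7]; c→[0, 1, 2]}

bitmap = FFFFFFFF....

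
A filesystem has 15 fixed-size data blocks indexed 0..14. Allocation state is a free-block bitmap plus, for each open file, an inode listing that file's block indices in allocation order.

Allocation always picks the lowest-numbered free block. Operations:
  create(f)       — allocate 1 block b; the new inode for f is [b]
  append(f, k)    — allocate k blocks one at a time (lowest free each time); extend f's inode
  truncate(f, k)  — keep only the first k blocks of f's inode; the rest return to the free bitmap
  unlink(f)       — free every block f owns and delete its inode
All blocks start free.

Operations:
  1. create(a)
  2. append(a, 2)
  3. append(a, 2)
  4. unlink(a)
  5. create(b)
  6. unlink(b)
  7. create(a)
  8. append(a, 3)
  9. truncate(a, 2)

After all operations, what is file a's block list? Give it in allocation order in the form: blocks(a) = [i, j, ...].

blocks(a) = [0, 1]

create(a): bitmap=F.............. | a=[0]
append(a, 2): bitmap=FFF............ | a=[0, 1, 2]
append(a, 2): bitmap=FFFFF.......... | a=[0, 1, 2, 3, 4]
unlink(a): bitmap=............... | 
create(b): bitmap=F.............. | b=[0]
unlink(b): bitmap=............... | 
create(a): bitmap=F.............. | a=[0]
append(a, 3): bitmap=FFFF........... | a=[0, 1, 2, 3]
truncate(a, 2): bitmap=FF............. | a=[0, 1]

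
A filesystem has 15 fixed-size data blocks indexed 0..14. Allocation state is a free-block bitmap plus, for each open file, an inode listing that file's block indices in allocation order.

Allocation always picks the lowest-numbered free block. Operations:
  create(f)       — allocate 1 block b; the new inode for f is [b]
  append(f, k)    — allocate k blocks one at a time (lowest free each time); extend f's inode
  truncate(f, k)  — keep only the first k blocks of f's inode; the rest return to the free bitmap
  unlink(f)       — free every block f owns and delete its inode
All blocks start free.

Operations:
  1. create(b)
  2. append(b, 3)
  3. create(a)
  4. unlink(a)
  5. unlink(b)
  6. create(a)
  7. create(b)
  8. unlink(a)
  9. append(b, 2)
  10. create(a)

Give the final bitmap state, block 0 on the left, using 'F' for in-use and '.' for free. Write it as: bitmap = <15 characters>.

bitmap = FFFF...........

[1] create(b) — b=0 (map F..............)
[2] append(b, 3) — b=0,1,2,3 (map FFFF...........)
[3] create(a) — a=4 b=0,1,2,3 (map FFFFF..........)
[4] unlink(a) — b=0,1,2,3 (map FFFF...........)
[5] unlink(b) —  (map ...............)
[6] create(a) — a=0 (map F..............)
[7] create(b) — a=0 b=1 (map FF.............)
[8] unlink(a) — b=1 (map .F.............)
[9] append(b, 2) — b=1,0,2 (map FFF............)
[10] create(a) — a=3 b=1,0,2 (map FFFF...........)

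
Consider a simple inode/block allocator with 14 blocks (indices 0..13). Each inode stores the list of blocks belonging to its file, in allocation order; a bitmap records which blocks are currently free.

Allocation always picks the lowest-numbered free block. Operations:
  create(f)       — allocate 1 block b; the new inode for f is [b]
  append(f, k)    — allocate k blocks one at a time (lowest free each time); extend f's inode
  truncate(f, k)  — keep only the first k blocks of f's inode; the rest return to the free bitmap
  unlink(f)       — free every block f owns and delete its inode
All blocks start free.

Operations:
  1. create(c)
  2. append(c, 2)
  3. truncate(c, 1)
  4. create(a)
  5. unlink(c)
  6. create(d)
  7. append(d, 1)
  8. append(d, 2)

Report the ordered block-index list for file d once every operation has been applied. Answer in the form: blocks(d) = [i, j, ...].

[1] create(c) — c=0 (map F.............)
[2] append(c, 2) — c=0,1,2 (map FFF...........)
[3] truncate(c, 1) — c=0 (map F.............)
[4] create(a) — a=1 c=0 (map FF............)
[5] unlink(c) — a=1 (map .F............)
[6] create(d) — a=1 d=0 (map FF............)
[7] append(d, 1) — a=1 d=0,2 (map FFF...........)
[8] append(d, 2) — a=1 d=0,2,3,4 (map FFFFF.........)

blocks(d) = [0, 2, 3, 4]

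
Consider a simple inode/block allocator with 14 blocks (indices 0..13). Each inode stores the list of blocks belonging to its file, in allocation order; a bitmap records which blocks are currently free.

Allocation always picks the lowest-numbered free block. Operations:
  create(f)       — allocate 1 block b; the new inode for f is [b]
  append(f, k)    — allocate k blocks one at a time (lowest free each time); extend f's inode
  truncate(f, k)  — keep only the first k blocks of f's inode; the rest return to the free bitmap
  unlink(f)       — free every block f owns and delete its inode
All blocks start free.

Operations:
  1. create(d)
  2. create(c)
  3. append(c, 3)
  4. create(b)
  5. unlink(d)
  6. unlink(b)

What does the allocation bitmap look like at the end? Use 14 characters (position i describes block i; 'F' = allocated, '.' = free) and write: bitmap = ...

bitmap = .FFFF.........

create(d): bitmap=F............. | d=[0]
create(c): bitmap=FF............ | c=[1] d=[0]
append(c, 3): bitmap=FFFFF......... | c=[1, 2, 3, 4] d=[0]
create(b): bitmap=FFFFFF........ | b=[5] c=[1, 2, 3, 4] d=[0]
unlink(d): bitmap=.FFFFF........ | b=[5] c=[1, 2, 3, 4]
unlink(b): bitmap=.FFFF......... | c=[1, 2, 3, 4]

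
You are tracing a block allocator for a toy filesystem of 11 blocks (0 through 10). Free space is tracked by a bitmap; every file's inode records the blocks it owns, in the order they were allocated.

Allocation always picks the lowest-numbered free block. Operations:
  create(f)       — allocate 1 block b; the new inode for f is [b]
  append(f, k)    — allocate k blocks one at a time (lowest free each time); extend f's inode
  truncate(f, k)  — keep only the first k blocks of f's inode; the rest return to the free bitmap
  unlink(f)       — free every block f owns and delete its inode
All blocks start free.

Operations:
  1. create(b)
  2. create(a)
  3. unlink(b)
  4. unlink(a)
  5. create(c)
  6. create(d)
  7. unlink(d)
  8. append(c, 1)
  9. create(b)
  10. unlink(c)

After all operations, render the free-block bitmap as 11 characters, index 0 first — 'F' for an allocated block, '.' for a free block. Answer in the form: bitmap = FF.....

  1. create(b)  ⇒  F..........  {b→[0]}
  2. create(a)  ⇒  FF.........  {a→[1]; b→[0]}
  3. unlink(b)  ⇒  .F.........  {a→[1]}
  4. unlink(a)  ⇒  ...........  {}
  5. create(c)  ⇒  F..........  {c→[0]}
  6. create(d)  ⇒  FF.........  {c→[0]; d→[1]}
  7. unlink(d)  ⇒  F..........  {c→[0]}
  8. append(c, 1)  ⇒  FF.........  {c→[0, 1]}
  9. create(b)  ⇒  FFF........  {b→[2]; c→[0, 1]}
  10. unlink(c)  ⇒  ..F........  {b→[2]}

bitmap = ..F........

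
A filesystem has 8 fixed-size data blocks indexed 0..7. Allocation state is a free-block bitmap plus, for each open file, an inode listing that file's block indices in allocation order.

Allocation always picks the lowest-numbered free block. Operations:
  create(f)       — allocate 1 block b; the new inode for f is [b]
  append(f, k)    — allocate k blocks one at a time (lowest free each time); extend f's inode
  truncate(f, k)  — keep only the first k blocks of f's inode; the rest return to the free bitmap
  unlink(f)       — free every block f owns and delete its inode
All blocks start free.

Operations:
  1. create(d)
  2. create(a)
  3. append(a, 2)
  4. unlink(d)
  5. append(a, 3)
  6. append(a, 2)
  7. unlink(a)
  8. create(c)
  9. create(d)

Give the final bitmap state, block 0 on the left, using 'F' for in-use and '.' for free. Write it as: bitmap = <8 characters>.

bitmap = FF......

after create(d) → d:[0]  free=[F.......]
after create(a) → a:[1], d:[0]  free=[FF......]
after append(a, 2) → a:[1, 2, 3], d:[0]  free=[FFFF....]
after unlink(d) → a:[1, 2, 3]  free=[.FFF....]
after append(a, 3) → a:[1, 2, 3, 0, 4, 5]  free=[FFFFFF..]
after append(a, 2) → a:[1, 2, 3, 0, 4, 5, 6, 7]  free=[FFFFFFFF]
after unlink(a) →   free=[........]
after create(c) → c:[0]  free=[F.......]
after create(d) → c:[0], d:[1]  free=[FF......]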